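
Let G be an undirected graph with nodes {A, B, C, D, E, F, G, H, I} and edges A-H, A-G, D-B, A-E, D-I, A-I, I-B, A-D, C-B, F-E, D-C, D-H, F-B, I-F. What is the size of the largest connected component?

9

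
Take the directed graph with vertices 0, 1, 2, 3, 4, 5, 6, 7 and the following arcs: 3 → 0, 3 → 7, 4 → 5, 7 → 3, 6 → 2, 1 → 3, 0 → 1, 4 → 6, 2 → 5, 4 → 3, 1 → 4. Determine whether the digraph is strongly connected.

No

There is no directed path from 6 to 7, so the graph is not strongly connected.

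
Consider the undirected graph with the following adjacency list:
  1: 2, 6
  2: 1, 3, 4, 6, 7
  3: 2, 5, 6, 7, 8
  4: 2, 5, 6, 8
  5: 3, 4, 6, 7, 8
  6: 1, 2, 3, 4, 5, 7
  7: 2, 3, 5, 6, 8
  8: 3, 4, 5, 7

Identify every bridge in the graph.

The edges on the cycle 2-6-4-2 are not bridges since each lies on that cycle.
Every edge lies on some cycle, so there are no bridges.

none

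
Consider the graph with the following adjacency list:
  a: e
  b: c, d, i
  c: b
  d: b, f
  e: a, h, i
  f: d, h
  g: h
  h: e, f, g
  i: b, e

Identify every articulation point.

b, e, h

Removing b increases the component count from 1 to 2, so b is a cut vertex.
Removing e increases the component count from 1 to 2, so e is a cut vertex.
Removing h increases the component count from 1 to 2, so h is a cut vertex.
By contrast removing d leaves 1 component; it is not a cut vertex. No other vertex is a cut vertex either.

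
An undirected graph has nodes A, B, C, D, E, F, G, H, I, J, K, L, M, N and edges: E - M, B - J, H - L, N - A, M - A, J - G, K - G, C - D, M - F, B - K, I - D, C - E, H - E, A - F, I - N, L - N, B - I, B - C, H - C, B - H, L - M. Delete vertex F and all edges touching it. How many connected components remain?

1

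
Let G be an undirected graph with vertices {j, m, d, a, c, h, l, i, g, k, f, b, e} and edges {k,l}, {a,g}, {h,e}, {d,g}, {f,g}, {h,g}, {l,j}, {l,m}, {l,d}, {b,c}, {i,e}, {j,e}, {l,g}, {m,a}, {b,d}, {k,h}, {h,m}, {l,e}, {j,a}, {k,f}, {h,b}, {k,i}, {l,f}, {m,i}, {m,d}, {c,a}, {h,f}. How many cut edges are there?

The edges on the cycle k-l-j-a-c-b-h-k are not bridges since each lies on that cycle.
Every edge lies on some cycle, so there are no bridges.

0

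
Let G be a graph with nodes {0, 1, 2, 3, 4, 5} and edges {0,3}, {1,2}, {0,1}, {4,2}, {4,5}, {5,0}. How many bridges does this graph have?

1

The edges on the cycle 4-5-0-1-2-4 are not bridges since each lies on that cycle.
But removing 0—3 disconnects 0 from 3 — this is a bridge.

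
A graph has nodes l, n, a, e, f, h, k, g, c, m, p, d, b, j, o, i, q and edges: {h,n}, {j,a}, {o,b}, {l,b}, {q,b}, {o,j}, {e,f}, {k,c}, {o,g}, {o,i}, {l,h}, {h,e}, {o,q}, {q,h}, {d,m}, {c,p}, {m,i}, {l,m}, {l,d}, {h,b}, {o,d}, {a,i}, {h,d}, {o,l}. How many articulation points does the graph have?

4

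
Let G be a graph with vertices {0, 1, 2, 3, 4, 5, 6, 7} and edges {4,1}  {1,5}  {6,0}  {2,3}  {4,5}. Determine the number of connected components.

7 is isolated — a component by itself.
Starting from 2 we can reach 2, 3. That is one component of size 2.
Starting from 0 we can reach 0, 6. That is one component of size 2.
Starting from 1 we can reach 1, 4, 5. That is one component of size 3.
Total: 4 components.

4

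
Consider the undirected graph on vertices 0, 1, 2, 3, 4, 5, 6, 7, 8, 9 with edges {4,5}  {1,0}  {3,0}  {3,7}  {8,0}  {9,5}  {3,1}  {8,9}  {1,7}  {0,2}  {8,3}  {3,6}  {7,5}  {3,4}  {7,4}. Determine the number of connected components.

1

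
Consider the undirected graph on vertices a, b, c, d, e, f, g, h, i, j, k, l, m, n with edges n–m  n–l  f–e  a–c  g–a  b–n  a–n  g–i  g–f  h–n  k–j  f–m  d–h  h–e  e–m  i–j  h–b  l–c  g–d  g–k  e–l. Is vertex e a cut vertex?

Deleting e leaves 1 component (was 1) (its neighbors f, h, l, m remain connected to each other), so e is not a cut vertex.

No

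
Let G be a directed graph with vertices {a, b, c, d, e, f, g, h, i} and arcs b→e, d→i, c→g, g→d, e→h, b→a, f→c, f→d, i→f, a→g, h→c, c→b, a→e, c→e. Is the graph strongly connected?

From c we can reach every vertex (a, b, c, d, e, f, g, h, i), and every vertex can reach c (a, b, c, d, e, f, g, h, i). So the whole graph is one strongly connected component.

Yes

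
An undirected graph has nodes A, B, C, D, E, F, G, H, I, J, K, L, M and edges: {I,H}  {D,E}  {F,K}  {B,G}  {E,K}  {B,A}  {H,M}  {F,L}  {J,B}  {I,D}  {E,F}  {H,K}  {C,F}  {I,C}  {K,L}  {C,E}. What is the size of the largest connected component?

9

Starting from A we can reach A, B, G, J. That is one component of size 4.
Starting from C we can reach C, D, E, F, H, I, K, L, M. That is one component of size 9.
The largest has 9 vertices.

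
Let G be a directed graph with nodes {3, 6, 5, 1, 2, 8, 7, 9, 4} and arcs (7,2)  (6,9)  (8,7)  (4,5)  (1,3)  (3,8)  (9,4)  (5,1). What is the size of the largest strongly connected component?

{9} is an SCC by itself.
{4} is an SCC by itself.
{3} is an SCC by itself.
{1} is an SCC by itself.
{7} is an SCC by itself.
(and 4 more singleton SCCs)
The largest has 1 vertex.

1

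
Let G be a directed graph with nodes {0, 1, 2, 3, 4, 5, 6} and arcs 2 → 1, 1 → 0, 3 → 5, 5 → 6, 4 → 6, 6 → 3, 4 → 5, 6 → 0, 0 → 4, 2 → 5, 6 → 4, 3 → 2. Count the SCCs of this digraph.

{0, 1, 2, 3, 4, 5, 6} are all mutually reachable — one SCC of size 7.
That gives 1 strongly connected component.

1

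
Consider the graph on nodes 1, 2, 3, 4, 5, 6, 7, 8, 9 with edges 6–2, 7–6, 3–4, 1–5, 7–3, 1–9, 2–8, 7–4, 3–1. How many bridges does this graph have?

6

The edges on the cycle 7-3-4-7 are not bridges since each lies on that cycle.
But removing 6–2 disconnects 6 from 2; removing 1–9 disconnects 1 from 9; removing 7–6 disconnects 7 from 6; removing 5–1 disconnects 5 from 1 — these are bridges.
In total 6 edges are bridges.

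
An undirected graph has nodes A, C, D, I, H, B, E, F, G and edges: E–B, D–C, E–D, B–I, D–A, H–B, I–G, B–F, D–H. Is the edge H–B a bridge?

After removing H–B, the path H-D-E-B still connects them, so the edge is not a bridge.

No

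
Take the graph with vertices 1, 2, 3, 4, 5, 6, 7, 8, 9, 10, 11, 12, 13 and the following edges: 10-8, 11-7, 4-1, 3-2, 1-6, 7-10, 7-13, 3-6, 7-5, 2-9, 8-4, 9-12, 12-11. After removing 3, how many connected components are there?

1

With 3 gone, the remaining components are: {1, 2, 4, 5, 6, 7, 8, 9, 10, 11, 12, 13}.
That is 1 component.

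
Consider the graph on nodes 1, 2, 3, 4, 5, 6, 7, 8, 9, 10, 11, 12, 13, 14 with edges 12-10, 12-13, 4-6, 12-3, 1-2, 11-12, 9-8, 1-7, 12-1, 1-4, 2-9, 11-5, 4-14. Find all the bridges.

1-12, 1-2, 1-4, 1-7, 10-12, 11-12, 11-5, 12-13, 12-3, 14-4, 2-9, 4-6, 8-9

removing 2-1 disconnects 2 from 1; removing 7-1 disconnects 7 from 1; removing 12-11 disconnects 12 from 11; removing 10-12 disconnects 10 from 12 — these are bridges.
In total 13 edges are bridges.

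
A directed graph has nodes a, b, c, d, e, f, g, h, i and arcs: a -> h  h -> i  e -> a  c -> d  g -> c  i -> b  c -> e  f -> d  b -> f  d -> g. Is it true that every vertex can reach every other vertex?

From e we can reach every vertex (a, b, c, d, e, f, g, h, i), and every vertex can reach e (a, b, c, d, e, f, g, h, i). So the whole graph is one strongly connected component.

Yes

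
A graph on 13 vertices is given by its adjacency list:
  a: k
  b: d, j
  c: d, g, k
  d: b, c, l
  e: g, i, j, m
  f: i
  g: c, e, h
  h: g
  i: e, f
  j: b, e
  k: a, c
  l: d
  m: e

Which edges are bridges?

a-k, c-k, d-l, e-i, e-m, f-i, g-h

The edges on the cycle e-j-b-d-c-g-e are not bridges since each lies on that cycle.
But removing k-a disconnects k from a; removing e-m disconnects e from m; removing d-l disconnects d from l; removing f-i disconnects f from i — these are bridges.
In total 7 edges are bridges.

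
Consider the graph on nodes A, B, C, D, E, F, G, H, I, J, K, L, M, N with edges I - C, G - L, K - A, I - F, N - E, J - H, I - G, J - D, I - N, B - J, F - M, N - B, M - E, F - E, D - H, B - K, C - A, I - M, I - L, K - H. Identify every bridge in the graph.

none

The edges on the cycle I-G-L-I are not bridges since each lies on that cycle.
Every edge lies on some cycle, so there are no bridges.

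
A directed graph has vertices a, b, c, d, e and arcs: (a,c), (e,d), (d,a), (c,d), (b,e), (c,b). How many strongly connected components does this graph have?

1

{a, b, c, d, e} are all mutually reachable — one SCC of size 5.
That gives 1 strongly connected component.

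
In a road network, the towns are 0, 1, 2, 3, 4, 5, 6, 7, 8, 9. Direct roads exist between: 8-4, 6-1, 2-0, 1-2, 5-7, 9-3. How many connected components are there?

Starting from 5 we can reach 5, 7. That is one component of size 2.
Starting from 4 we can reach 4, 8. That is one component of size 2.
Starting from 3 we can reach 3, 9. That is one component of size 2.
Starting from 0 we can reach 0, 1, 2, 6. That is one component of size 4.
Total: 4 components.

4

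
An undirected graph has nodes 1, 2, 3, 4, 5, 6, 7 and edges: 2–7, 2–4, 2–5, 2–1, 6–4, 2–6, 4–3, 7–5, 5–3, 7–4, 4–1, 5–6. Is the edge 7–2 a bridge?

After removing 7–2, the path 7-5-2 still connects them, so the edge is not a bridge.

No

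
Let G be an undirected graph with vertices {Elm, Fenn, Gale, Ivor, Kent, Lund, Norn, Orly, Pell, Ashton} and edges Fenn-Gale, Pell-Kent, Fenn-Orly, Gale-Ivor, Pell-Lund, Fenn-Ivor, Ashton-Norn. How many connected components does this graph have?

Elm is isolated — a component by itself.
Starting from Norn we can reach Norn, Ashton. That is one component of size 2.
Starting from Kent we can reach Kent, Lund, Pell. That is one component of size 3.
Starting from Fenn we can reach Fenn, Gale, Ivor, Orly. That is one component of size 4.
Total: 4 components.

4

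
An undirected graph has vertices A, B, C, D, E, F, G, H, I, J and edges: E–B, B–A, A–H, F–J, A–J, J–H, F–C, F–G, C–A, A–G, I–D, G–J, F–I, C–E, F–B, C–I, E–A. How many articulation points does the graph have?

1

Removing I increases the component count from 1 to 2, so I is a cut vertex.
By contrast removing J leaves 1 component; it is not a cut vertex. No other vertex is a cut vertex either.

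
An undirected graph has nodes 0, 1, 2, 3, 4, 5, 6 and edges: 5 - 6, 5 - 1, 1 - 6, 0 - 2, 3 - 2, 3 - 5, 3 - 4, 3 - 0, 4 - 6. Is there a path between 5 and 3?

Yes

From 5 we can reach 0, 1, 2, 3, 4, 5, 6, which includes 3.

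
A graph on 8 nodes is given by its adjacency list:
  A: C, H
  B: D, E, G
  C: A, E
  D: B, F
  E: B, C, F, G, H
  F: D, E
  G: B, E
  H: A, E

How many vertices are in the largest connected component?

Starting from A we can reach A, B, C, D, E, F, G, H. That is one component of size 8.
The largest has 8 vertices.

8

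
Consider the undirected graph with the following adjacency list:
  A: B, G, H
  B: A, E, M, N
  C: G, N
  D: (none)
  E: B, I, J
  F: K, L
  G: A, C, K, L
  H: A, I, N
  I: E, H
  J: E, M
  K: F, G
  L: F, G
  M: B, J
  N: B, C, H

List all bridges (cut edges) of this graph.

none

The edges on the cycle N-H-I-E-J-M-B-N are not bridges since each lies on that cycle.
Every edge lies on some cycle, so there are no bridges.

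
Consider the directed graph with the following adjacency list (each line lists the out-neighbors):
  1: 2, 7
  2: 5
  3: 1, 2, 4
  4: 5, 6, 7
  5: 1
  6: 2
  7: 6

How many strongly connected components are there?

3

{1, 2, 5, 6, 7} are all mutually reachable — one SCC of size 5.
{3} is an SCC by itself.
{4} is an SCC by itself.
That gives 3 strongly connected components.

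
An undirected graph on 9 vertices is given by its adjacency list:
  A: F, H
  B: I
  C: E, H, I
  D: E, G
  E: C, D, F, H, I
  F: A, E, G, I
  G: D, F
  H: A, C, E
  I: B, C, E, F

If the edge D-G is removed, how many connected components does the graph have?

D and G are still connected via D-E-F-G, so the component count stays at 1.

1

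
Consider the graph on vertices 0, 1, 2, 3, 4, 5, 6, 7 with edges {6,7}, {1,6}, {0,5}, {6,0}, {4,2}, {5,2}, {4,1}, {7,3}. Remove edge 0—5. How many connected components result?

0 and 5 are still connected via 0-6-1-4-2-5, so the component count stays at 1.

1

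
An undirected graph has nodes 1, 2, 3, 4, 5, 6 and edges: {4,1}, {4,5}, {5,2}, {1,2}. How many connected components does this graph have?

3

6 is isolated — a component by itself.
3 is isolated — a component by itself.
Starting from 1 we can reach 1, 2, 4, 5. That is one component of size 4.
Total: 3 components.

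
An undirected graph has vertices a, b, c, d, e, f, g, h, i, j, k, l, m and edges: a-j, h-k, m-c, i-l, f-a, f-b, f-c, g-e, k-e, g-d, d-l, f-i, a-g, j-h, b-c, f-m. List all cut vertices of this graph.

f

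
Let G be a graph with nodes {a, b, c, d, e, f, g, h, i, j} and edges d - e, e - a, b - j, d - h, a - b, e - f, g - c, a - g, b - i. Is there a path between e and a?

Yes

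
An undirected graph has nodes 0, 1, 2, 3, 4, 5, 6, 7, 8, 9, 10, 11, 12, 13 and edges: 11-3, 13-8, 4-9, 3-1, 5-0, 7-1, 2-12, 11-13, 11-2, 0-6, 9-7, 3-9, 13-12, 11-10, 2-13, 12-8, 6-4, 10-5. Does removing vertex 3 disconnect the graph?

Deleting 3 leaves 1 component (was 1) (its neighbors 1, 9, 11 remain connected to each other), so 3 is not a cut vertex.

No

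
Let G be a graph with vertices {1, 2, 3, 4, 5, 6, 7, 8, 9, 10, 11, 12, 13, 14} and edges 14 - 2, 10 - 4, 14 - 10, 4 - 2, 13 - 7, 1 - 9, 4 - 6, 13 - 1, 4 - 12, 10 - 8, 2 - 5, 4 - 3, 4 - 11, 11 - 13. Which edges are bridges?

The edges on the cycle 14-10-4-2-14 are not bridges since each lies on that cycle.
But removing 3 - 4 disconnects 3 from 4; removing 13 - 1 disconnects 13 from 1; removing 2 - 5 disconnects 2 from 5; removing 4 - 6 disconnects 4 from 6 — these are bridges.
In total 10 edges are bridges.

1-13, 1-9, 10-8, 11-13, 11-4, 12-4, 13-7, 2-5, 3-4, 4-6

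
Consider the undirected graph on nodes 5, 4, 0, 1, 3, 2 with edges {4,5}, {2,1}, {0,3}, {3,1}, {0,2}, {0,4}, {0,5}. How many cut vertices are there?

1

Removing 0 increases the component count from 1 to 2, so 0 is a cut vertex.
By contrast removing 1 leaves 1 component; it is not a cut vertex. No other vertex is a cut vertex either.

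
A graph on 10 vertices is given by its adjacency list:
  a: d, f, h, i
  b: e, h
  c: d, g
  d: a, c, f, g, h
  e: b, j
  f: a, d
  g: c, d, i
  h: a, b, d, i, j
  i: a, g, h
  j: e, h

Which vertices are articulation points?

h

Removing h increases the component count from 1 to 2, so h is a cut vertex.
By contrast removing a leaves 1 component; it is not a cut vertex. No other vertex is a cut vertex either.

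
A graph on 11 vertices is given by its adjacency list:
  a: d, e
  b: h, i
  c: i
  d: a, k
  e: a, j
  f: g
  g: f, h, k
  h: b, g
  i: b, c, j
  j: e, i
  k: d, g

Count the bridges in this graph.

The edges on the cycle e-j-i-b-h-g-k-d-a-e are not bridges since each lies on that cycle.
But removing i-c disconnects i from c; removing f-g disconnects f from g — these are bridges.
That makes 2 bridges.

2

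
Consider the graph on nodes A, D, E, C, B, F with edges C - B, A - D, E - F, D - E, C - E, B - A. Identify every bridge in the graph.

The edges on the cycle C-B-A-D-E-C are not bridges since each lies on that cycle.
But removing E - F disconnects E from F — this is a bridge.

E-F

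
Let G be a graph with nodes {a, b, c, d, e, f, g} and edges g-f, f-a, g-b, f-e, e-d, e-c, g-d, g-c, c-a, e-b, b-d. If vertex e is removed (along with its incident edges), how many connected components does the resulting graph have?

With e gone, the remaining components are: {a, b, c, d, f, g}.
That is 1 component.

1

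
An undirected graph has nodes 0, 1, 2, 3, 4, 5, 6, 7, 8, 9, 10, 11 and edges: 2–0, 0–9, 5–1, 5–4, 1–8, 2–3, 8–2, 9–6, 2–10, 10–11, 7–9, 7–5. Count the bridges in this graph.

5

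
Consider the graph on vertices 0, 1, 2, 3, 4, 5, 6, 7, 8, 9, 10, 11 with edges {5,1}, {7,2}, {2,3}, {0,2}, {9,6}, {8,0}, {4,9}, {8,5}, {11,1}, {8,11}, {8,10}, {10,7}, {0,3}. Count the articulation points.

Removing 8 increases the component count from 2 to 3, so 8 is a cut vertex.
Removing 9 increases the component count from 2 to 3, so 9 is a cut vertex.
By contrast removing 1 leaves 2 components; it is not a cut vertex. No other vertex is a cut vertex either.

2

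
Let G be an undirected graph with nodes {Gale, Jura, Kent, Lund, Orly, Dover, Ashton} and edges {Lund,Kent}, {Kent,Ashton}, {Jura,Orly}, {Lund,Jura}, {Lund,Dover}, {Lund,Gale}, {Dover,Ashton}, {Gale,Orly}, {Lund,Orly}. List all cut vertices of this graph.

Lund

Removing Lund increases the component count from 1 to 2, so Lund is a cut vertex.
By contrast removing Dover leaves 1 component; it is not a cut vertex. No other vertex is a cut vertex either.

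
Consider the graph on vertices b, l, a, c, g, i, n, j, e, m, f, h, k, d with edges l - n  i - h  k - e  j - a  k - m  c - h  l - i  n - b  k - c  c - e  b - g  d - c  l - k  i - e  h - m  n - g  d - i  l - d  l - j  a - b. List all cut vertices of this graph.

l

Removing l increases the component count from 2 to 3, so l is a cut vertex.
By contrast removing d leaves 2 components; it is not a cut vertex. No other vertex is a cut vertex either.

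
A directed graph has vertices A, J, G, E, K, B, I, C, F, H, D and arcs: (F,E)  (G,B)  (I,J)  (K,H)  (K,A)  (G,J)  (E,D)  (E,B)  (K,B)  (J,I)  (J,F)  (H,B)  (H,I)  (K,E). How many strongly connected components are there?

10

{I, J} are all mutually reachable — one SCC of size 2.
{A} is an SCC by itself.
{C} is an SCC by itself.
{B} is an SCC by itself.
{K} is an SCC by itself.
(and 5 more singleton SCCs)
That gives 10 strongly connected components.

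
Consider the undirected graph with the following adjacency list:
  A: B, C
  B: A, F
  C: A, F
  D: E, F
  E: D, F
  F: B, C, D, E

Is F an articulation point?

Deleting F raises the number of components from 1 to 2, so F is a cut vertex.

Yes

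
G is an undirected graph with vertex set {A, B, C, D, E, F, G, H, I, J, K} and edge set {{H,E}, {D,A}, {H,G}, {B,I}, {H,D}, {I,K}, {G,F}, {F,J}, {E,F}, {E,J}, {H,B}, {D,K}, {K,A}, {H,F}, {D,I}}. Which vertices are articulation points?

H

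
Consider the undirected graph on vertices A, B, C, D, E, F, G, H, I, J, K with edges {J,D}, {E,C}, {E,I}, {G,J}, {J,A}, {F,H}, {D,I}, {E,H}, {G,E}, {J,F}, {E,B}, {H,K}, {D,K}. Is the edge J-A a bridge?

Yes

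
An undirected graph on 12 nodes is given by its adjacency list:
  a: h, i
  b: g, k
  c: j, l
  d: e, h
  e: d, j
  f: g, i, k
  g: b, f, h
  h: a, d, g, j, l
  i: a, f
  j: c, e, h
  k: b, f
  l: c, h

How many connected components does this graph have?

1

Starting from a we can reach a, b, c, d, e, f, g, h, i, j, k, l. That is one component of size 12.
Total: 1 component.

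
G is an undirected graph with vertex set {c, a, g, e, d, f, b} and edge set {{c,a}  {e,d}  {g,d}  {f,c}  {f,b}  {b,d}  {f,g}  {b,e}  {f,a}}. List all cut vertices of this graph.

f

Removing f increases the component count from 1 to 2, so f is a cut vertex.
By contrast removing a leaves 1 component; it is not a cut vertex. No other vertex is a cut vertex either.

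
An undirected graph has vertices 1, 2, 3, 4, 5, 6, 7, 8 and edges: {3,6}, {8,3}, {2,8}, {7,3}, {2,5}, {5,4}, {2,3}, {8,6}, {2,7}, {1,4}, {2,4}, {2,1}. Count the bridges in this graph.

0

The edges on the cycle 2-5-4-2 are not bridges since each lies on that cycle.
Every edge lies on some cycle, so there are no bridges.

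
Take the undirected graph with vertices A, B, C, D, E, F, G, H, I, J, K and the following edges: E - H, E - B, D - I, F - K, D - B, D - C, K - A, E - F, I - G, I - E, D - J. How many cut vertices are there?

Removing D increases the component count from 1 to 3, so D is a cut vertex.
Removing E increases the component count from 1 to 3, so E is a cut vertex.
Removing F increases the component count from 1 to 2, so F is a cut vertex.
Likewise I, K are cut vertices.
By contrast removing H leaves 1 component; it is not a cut vertex. No other vertex is a cut vertex either.

5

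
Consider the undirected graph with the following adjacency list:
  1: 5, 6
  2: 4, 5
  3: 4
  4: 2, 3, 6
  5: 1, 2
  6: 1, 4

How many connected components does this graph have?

1

Starting from 1 we can reach 1, 2, 3, 4, 5, 6. That is one component of size 6.
Total: 1 component.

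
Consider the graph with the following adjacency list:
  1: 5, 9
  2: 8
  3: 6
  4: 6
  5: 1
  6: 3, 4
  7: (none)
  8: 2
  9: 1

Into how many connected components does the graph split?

4

7 is isolated — a component by itself.
Starting from 2 we can reach 2, 8. That is one component of size 2.
Starting from 1 we can reach 1, 5, 9. That is one component of size 3.
Starting from 3 we can reach 3, 4, 6. That is one component of size 3.
Total: 4 components.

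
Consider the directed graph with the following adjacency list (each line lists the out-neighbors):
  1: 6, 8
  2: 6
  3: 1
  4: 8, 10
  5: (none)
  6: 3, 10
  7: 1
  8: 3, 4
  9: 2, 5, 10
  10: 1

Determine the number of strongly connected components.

{1, 3, 4, 6, 8, 10} are all mutually reachable — one SCC of size 6.
{9} is an SCC by itself.
{7} is an SCC by itself.
{2} is an SCC by itself.
{5} is an SCC by itself.
That gives 5 strongly connected components.

5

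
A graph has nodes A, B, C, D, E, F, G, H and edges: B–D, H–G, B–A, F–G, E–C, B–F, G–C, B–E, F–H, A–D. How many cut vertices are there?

1

Removing B increases the component count from 1 to 2, so B is a cut vertex.
By contrast removing C leaves 1 component; it is not a cut vertex. No other vertex is a cut vertex either.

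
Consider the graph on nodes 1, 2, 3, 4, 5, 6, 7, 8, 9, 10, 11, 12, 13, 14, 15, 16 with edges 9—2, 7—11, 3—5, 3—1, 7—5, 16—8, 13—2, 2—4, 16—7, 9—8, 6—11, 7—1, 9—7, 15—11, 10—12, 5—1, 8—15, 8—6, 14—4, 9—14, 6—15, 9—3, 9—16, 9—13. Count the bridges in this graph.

The edges on the cycle 9-16-8-9 are not bridges since each lies on that cycle.
But removing 10—12 disconnects 10 from 12 — this is a bridge.

1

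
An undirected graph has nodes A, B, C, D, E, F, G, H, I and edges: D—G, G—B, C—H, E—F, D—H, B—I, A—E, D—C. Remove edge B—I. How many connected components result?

3

Before removal there are 2 components.
B—I is a bridge — removing it separates B's side from I's side.
After removal: 3 components.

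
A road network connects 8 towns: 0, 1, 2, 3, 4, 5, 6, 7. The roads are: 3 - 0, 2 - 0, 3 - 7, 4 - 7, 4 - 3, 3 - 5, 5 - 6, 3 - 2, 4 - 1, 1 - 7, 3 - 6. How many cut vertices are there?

Removing 3 increases the component count from 1 to 3, so 3 is a cut vertex.
By contrast removing 1 leaves 1 component; it is not a cut vertex. No other vertex is a cut vertex either.

1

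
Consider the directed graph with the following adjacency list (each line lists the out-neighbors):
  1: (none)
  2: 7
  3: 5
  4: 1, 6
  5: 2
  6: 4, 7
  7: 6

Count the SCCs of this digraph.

5

{4, 6, 7} are all mutually reachable — one SCC of size 3.
{2} is an SCC by itself.
{3} is an SCC by itself.
{5} is an SCC by itself.
{1} is an SCC by itself.
That gives 5 strongly connected components.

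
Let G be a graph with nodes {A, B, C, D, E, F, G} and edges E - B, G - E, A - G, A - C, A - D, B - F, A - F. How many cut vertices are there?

Removing A increases the component count from 1 to 3, so A is a cut vertex.
By contrast removing G leaves 1 component; it is not a cut vertex. No other vertex is a cut vertex either.

1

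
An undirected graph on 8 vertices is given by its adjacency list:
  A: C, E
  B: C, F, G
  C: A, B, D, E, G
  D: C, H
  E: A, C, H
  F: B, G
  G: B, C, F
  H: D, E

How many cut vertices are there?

1

Removing C increases the component count from 1 to 2, so C is a cut vertex.
By contrast removing H leaves 1 component; it is not a cut vertex. No other vertex is a cut vertex either.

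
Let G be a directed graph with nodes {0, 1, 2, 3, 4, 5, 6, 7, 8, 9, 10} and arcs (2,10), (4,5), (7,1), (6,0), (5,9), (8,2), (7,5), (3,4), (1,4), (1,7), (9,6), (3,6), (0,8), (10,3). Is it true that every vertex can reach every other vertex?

No

There is no directed path from 5 to 7, so the graph is not strongly connected.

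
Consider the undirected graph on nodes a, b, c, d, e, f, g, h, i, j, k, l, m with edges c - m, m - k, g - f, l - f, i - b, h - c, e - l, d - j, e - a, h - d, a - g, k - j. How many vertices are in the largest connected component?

6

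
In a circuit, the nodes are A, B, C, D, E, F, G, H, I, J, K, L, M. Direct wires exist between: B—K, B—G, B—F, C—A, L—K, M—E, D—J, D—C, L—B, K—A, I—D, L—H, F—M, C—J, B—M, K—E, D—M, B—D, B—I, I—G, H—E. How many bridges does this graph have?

0

The edges on the cycle B-F-M-B are not bridges since each lies on that cycle.
Every edge lies on some cycle, so there are no bridges.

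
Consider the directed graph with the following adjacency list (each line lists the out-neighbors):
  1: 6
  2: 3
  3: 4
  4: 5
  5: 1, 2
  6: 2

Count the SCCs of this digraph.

1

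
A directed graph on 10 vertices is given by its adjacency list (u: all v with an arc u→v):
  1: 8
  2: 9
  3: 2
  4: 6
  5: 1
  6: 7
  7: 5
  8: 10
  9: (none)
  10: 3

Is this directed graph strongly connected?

No

There is no directed path from 8 to 1, so the graph is not strongly connected.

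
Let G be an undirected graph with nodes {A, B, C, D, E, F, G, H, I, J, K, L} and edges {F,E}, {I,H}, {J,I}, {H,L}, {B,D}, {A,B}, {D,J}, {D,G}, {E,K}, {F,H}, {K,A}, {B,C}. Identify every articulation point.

B, D, H

Removing B increases the component count from 1 to 2, so B is a cut vertex.
Removing D increases the component count from 1 to 2, so D is a cut vertex.
Removing H increases the component count from 1 to 2, so H is a cut vertex.
By contrast removing G leaves 1 component; it is not a cut vertex. No other vertex is a cut vertex either.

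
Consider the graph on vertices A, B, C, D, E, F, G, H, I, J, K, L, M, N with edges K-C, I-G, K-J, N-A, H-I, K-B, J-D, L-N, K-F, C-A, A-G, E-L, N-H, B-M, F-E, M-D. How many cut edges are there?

The edges on the cycle N-H-I-G-A-N are not bridges since each lies on that cycle.
Every edge lies on some cycle, so there are no bridges.

0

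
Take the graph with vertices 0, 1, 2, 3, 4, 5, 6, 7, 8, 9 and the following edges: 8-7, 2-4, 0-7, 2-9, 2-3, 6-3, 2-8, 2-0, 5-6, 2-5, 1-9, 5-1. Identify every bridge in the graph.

The edges on the cycle 2-0-7-8-2 are not bridges since each lies on that cycle.
But removing 4-2 disconnects 4 from 2 — this is a bridge.

2-4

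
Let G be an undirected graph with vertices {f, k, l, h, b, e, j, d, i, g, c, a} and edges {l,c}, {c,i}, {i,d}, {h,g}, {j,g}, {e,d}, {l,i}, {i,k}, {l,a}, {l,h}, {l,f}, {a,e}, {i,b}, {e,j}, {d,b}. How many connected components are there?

1

Starting from a we can reach a, b, c, d, e, f, g, h, i, j, k, l. That is one component of size 12.
Total: 1 component.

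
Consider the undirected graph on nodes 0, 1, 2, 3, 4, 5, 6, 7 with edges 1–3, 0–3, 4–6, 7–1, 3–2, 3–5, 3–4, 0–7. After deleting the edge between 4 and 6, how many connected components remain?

Before removal there is 1 component.
4–6 is a bridge — removing it separates 4's side from 6's side.
After removal: 2 components.

2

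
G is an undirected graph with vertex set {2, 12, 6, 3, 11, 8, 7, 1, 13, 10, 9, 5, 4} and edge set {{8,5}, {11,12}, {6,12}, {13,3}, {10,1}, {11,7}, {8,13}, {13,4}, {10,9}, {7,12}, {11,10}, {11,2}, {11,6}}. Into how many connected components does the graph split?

Starting from 3 we can reach 3, 4, 5, 8, 13. That is one component of size 5.
Starting from 1 we can reach 1, 2, 6, 7, 9, 10, 11, 12. That is one component of size 8.
Total: 2 components.

2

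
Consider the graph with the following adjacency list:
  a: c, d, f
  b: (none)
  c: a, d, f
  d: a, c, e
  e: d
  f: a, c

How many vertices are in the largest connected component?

b is isolated — a component by itself.
Starting from a we can reach a, c, d, e, f. That is one component of size 5.
The largest has 5 vertices.

5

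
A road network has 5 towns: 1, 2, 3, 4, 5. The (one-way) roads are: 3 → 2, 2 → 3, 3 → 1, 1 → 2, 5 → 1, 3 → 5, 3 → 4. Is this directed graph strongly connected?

There is no directed path from 4 to 3, so the graph is not strongly connected.

No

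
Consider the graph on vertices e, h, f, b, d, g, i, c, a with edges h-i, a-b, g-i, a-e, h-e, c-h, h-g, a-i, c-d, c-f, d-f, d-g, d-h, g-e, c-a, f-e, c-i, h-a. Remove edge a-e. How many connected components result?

a and e are still connected via a-h-e, so the component count stays at 1.

1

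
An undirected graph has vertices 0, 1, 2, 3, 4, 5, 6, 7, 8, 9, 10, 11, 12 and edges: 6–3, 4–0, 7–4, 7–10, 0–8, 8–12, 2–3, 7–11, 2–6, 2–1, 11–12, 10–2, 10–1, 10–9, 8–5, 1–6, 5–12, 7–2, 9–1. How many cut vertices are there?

1

Removing 7 increases the component count from 1 to 2, so 7 is a cut vertex.
By contrast removing 0 leaves 1 component; it is not a cut vertex. No other vertex is a cut vertex either.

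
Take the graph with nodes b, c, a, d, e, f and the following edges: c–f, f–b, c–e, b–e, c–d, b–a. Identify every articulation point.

Removing b increases the component count from 1 to 2, so b is a cut vertex.
Removing c increases the component count from 1 to 2, so c is a cut vertex.
By contrast removing e leaves 1 component; it is not a cut vertex. No other vertex is a cut vertex either.

b, c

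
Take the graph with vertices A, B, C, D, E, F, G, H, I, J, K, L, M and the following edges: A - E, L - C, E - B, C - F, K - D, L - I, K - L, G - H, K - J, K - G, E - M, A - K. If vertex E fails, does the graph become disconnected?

Yes

Deleting E raises the number of components from 1 to 3, so E is a cut vertex.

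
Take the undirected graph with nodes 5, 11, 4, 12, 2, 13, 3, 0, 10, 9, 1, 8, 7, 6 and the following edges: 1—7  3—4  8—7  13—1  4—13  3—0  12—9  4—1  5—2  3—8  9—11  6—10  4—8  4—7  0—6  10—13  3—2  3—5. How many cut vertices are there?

Removing 3 increases the component count from 2 to 3, so 3 is a cut vertex.
Removing 9 increases the component count from 2 to 3, so 9 is a cut vertex.
By contrast removing 13 leaves 2 components; it is not a cut vertex. No other vertex is a cut vertex either.

2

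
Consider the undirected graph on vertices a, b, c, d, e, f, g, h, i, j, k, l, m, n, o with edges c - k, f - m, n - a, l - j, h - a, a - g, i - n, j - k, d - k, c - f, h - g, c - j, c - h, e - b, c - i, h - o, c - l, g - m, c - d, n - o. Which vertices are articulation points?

Removing c increases the component count from 2 to 3, so c is a cut vertex.
By contrast removing l leaves 2 components; it is not a cut vertex. No other vertex is a cut vertex either.

c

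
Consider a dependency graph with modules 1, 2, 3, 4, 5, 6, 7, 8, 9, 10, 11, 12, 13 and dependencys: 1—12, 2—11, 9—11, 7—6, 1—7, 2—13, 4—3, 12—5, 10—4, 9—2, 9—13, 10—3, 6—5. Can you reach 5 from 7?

Yes

From 7 we can reach 1, 5, 6, 7, 12, which includes 5.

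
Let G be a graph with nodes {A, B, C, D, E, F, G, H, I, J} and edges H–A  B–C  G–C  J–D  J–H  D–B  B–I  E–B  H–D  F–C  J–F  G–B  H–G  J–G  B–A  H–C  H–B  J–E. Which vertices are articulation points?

Removing B increases the component count from 1 to 2, so B is a cut vertex.
By contrast removing A leaves 1 component; it is not a cut vertex. No other vertex is a cut vertex either.

B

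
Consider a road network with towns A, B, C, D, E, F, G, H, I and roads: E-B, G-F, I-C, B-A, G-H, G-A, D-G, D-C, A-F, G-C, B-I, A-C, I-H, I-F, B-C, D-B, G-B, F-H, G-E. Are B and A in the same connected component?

From B we can reach A, B, C, D, E, F, G, H, I, which includes A.

Yes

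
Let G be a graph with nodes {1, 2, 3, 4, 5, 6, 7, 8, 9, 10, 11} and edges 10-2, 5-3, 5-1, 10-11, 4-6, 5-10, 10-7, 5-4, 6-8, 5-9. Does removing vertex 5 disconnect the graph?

Deleting 5 raises the number of components from 1 to 5, so 5 is a cut vertex.

Yes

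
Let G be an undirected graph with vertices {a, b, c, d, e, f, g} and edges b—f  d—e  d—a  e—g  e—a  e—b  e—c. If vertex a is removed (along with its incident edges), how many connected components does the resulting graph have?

1

With a gone, the remaining components are: {b, c, d, e, f, g}.
That is 1 component.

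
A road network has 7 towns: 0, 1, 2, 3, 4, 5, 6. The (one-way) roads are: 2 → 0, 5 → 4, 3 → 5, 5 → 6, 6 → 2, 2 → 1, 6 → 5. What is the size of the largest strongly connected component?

2

{5, 6} are all mutually reachable — one SCC of size 2.
{2} is an SCC by itself.
{3} is an SCC by itself.
{1} is an SCC by itself.
{0} is an SCC by itself.
(and 1 more singleton SCC)
The largest has 2 vertices.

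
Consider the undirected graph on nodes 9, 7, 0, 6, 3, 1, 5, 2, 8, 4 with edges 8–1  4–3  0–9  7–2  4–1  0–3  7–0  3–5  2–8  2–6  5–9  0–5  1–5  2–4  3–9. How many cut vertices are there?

Removing 2 increases the component count from 1 to 2, so 2 is a cut vertex.
By contrast removing 8 leaves 1 component; it is not a cut vertex. No other vertex is a cut vertex either.

1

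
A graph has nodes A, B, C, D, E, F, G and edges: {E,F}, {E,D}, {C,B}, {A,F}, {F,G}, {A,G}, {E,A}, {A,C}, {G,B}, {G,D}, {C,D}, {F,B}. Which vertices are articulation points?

Removing A, for instance, still leaves 1 component. No single vertex removal increases the component count — the graph has no articulation points.

none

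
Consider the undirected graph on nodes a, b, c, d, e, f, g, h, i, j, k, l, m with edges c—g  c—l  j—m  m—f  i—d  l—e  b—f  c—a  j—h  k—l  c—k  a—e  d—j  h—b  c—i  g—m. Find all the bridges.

none

The edges on the cycle j-h-b-f-m-j are not bridges since each lies on that cycle.
Every edge lies on some cycle, so there are no bridges.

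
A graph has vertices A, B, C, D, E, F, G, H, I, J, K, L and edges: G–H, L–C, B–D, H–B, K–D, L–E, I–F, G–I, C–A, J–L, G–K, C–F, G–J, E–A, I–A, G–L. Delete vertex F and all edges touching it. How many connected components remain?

1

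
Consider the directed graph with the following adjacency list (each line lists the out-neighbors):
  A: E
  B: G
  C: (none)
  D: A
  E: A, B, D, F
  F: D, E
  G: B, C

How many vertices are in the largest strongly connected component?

4

{A, D, E, F} are all mutually reachable — one SCC of size 4.
{B, G} are all mutually reachable — one SCC of size 2.
{C} is an SCC by itself.
The largest has 4 vertices.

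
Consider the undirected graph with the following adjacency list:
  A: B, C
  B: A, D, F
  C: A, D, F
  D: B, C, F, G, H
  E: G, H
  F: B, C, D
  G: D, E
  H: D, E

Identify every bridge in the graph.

The edges on the cycle D-C-A-B-D are not bridges since each lies on that cycle.
Every edge lies on some cycle, so there are no bridges.

none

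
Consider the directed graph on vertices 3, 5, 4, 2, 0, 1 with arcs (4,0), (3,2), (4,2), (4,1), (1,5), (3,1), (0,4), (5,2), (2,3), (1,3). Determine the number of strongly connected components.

{1, 2, 3, 5} are all mutually reachable — one SCC of size 4.
{0, 4} are all mutually reachable — one SCC of size 2.
That gives 2 strongly connected components.

2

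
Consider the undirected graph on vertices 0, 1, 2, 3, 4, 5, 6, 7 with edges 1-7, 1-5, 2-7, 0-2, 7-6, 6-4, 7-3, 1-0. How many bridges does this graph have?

The edges on the cycle 1-0-2-7-1 are not bridges since each lies on that cycle.
But removing 6-4 disconnects 6 from 4; removing 7-6 disconnects 7 from 6; removing 7-3 disconnects 7 from 3; removing 1-5 disconnects 1 from 5 — these are bridges.
That makes 4 bridges.

4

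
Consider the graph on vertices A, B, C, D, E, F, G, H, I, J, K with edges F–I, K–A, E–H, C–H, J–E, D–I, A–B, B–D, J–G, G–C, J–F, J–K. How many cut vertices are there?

1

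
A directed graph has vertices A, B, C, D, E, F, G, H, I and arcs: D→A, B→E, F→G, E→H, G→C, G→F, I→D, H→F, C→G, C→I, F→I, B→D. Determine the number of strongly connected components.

7

{C, F, G} are all mutually reachable — one SCC of size 3.
{A} is an SCC by itself.
{E} is an SCC by itself.
{H} is an SCC by itself.
{I} is an SCC by itself.
(and 2 more singleton SCCs)
That gives 7 strongly connected components.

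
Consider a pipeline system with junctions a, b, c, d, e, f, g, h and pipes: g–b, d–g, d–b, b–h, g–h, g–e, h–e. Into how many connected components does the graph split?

4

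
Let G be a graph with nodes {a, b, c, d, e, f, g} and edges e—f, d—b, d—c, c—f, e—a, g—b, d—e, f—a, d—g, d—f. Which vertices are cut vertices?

Removing d increases the component count from 1 to 2, so d is a cut vertex.
By contrast removing f leaves 1 component; it is not a cut vertex. No other vertex is a cut vertex either.

d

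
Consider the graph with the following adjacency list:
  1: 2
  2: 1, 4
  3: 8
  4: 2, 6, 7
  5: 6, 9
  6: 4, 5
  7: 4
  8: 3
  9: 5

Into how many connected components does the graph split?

2

Starting from 3 we can reach 3, 8. That is one component of size 2.
Starting from 1 we can reach 1, 2, 4, 5, 6, 7, 9. That is one component of size 7.
Total: 2 components.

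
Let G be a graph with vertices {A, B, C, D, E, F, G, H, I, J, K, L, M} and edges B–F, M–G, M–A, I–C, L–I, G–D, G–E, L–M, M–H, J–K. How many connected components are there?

Starting from B we can reach B, F. That is one component of size 2.
Starting from J we can reach J, K. That is one component of size 2.
Starting from A we can reach A, C, D, E, G, H, I, L, M. That is one component of size 9.
Total: 3 components.

3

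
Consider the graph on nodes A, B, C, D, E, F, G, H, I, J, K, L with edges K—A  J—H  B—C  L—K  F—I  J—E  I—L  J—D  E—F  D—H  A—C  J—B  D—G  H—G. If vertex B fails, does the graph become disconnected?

No

Deleting B leaves 1 component (was 1) (its neighbors C, J remain connected to each other), so B is not a cut vertex.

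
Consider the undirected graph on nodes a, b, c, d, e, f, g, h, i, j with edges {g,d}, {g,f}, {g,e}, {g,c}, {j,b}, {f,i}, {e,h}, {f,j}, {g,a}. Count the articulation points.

4

Removing e increases the component count from 1 to 2, so e is a cut vertex.
Removing f increases the component count from 1 to 3, so f is a cut vertex.
Removing g increases the component count from 1 to 5, so g is a cut vertex.
Likewise j is a cut vertex.
By contrast removing c leaves 1 component; it is not a cut vertex. No other vertex is a cut vertex either.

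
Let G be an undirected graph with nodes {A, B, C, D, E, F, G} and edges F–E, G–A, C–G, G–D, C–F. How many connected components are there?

B is isolated — a component by itself.
Starting from A we can reach A, C, D, E, F, G. That is one component of size 6.
Total: 2 components.

2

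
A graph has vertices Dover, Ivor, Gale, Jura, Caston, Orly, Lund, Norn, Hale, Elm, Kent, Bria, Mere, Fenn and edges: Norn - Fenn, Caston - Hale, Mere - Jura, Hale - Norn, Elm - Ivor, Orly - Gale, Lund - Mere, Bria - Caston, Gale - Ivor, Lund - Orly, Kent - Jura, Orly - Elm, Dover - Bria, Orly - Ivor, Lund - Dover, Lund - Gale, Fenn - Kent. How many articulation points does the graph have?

1

Removing Lund increases the component count from 1 to 2, so Lund is a cut vertex.
By contrast removing Caston leaves 1 component; it is not a cut vertex. No other vertex is a cut vertex either.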